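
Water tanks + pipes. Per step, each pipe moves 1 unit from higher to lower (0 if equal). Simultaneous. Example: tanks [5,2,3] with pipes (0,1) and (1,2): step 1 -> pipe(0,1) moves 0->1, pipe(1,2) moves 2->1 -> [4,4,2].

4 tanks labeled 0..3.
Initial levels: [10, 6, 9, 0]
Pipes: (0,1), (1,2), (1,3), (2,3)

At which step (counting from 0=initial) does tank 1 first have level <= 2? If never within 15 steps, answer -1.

Answer: -1

Derivation:
Step 1: flows [0->1,2->1,1->3,2->3] -> levels [9 7 7 2]
Step 2: flows [0->1,1=2,1->3,2->3] -> levels [8 7 6 4]
Step 3: flows [0->1,1->2,1->3,2->3] -> levels [7 6 6 6]
Step 4: flows [0->1,1=2,1=3,2=3] -> levels [6 7 6 6]
Step 5: flows [1->0,1->2,1->3,2=3] -> levels [7 4 7 7]
Step 6: flows [0->1,2->1,3->1,2=3] -> levels [6 7 6 6]
  -> period-2 cycle (repeats step 4); tank 1 never drops to <=2
Tank 1 never reaches <=2 within 15 steps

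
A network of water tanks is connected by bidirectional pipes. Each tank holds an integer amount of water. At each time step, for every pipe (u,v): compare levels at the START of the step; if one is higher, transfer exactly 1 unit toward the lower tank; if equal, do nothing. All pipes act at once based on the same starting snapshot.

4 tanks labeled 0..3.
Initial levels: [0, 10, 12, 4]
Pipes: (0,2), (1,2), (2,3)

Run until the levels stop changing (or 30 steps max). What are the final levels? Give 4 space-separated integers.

Answer: 7 7 5 7

Derivation:
Step 1: flows [2->0,2->1,2->3] -> levels [1 11 9 5]
Step 2: flows [2->0,1->2,2->3] -> levels [2 10 8 6]
Step 3: flows [2->0,1->2,2->3] -> levels [3 9 7 7]
Step 4: flows [2->0,1->2,2=3] -> levels [4 8 7 7]
Step 5: flows [2->0,1->2,2=3] -> levels [5 7 7 7]
Step 6: flows [2->0,1=2,2=3] -> levels [6 7 6 7]
Step 7: flows [0=2,1->2,3->2] -> levels [6 6 8 6]
Step 8: flows [2->0,2->1,2->3] -> levels [7 7 5 7]
Step 9: flows [0->2,1->2,3->2] -> levels [6 6 8 6]
  -> period-2 cycle: step 9 state = step 7 state; never stabilizes
  -> state at step 30: (30-7) mod 2 = 1, same as step 8 -> [7 7 5 7]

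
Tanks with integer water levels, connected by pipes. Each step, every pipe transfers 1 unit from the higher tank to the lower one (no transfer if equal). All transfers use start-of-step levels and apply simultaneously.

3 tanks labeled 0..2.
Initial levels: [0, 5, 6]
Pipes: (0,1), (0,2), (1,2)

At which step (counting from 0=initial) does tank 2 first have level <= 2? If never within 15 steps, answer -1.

Step 1: flows [1->0,2->0,2->1] -> levels [2 5 4]
Step 2: flows [1->0,2->0,1->2] -> levels [4 3 4]
Step 3: flows [0->1,0=2,2->1] -> levels [3 5 3]
Step 4: flows [1->0,0=2,1->2] -> levels [4 3 4]
  -> period-2 cycle (repeats step 2); tank 2 never drops to <=2
Tank 2 never reaches <=2 within 15 steps

Answer: -1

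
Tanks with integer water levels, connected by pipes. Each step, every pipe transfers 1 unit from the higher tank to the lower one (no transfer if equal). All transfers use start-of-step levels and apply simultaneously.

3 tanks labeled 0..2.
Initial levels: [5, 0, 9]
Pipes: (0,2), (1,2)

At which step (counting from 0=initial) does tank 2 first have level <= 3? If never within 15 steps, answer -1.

Answer: -1

Derivation:
Step 1: flows [2->0,2->1] -> levels [6 1 7]
Step 2: flows [2->0,2->1] -> levels [7 2 5]
Step 3: flows [0->2,2->1] -> levels [6 3 5]
Step 4: flows [0->2,2->1] -> levels [5 4 5]
Step 5: flows [0=2,2->1] -> levels [5 5 4]
Step 6: flows [0->2,1->2] -> levels [4 4 6]
Step 7: flows [2->0,2->1] -> levels [5 5 4]
  -> period-2 cycle (repeats step 5); tank 2 never drops to <=3
Tank 2 never reaches <=3 within 15 steps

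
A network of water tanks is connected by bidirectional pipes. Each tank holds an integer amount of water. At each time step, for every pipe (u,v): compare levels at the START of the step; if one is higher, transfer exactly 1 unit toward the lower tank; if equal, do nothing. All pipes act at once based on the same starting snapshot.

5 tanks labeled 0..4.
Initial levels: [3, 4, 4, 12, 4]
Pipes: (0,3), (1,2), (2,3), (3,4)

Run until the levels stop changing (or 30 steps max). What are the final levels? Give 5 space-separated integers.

Step 1: flows [3->0,1=2,3->2,3->4] -> levels [4 4 5 9 5]
Step 2: flows [3->0,2->1,3->2,3->4] -> levels [5 5 5 6 6]
Step 3: flows [3->0,1=2,3->2,3=4] -> levels [6 5 6 4 6]
Step 4: flows [0->3,2->1,2->3,4->3] -> levels [5 6 4 7 5]
Step 5: flows [3->0,1->2,3->2,3->4] -> levels [6 5 6 4 6]
  -> period-2 cycle: step 5 state = step 3 state; never stabilizes
  -> state at step 30: (30-3) mod 2 = 1, same as step 4 -> [5 6 4 7 5]

Answer: 5 6 4 7 5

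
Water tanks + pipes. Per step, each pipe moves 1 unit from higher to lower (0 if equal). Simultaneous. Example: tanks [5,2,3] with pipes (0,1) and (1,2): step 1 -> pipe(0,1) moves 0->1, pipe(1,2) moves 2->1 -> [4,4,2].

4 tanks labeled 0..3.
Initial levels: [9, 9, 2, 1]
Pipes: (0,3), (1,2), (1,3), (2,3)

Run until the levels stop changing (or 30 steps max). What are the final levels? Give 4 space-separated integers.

Step 1: flows [0->3,1->2,1->3,2->3] -> levels [8 7 2 4]
Step 2: flows [0->3,1->2,1->3,3->2] -> levels [7 5 4 5]
Step 3: flows [0->3,1->2,1=3,3->2] -> levels [6 4 6 5]
Step 4: flows [0->3,2->1,3->1,2->3] -> levels [5 6 4 6]
Step 5: flows [3->0,1->2,1=3,3->2] -> levels [6 5 6 4]
Step 6: flows [0->3,2->1,1->3,2->3] -> levels [5 5 4 7]
Step 7: flows [3->0,1->2,3->1,3->2] -> levels [6 5 6 4]
  -> period-2 cycle: step 7 state = step 5 state; never stabilizes
  -> state at step 30: (30-5) mod 2 = 1, same as step 6 -> [5 5 4 7]

Answer: 5 5 4 7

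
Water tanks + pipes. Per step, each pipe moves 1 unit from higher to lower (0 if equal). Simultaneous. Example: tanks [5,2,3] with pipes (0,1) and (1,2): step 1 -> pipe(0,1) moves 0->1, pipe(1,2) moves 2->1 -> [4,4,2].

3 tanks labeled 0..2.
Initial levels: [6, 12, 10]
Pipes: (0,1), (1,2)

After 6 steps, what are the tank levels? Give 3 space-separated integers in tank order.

Step 1: flows [1->0,1->2] -> levels [7 10 11]
Step 2: flows [1->0,2->1] -> levels [8 10 10]
Step 3: flows [1->0,1=2] -> levels [9 9 10]
Step 4: flows [0=1,2->1] -> levels [9 10 9]
Step 5: flows [1->0,1->2] -> levels [10 8 10]
Step 6: flows [0->1,2->1] -> levels [9 10 9]

Answer: 9 10 9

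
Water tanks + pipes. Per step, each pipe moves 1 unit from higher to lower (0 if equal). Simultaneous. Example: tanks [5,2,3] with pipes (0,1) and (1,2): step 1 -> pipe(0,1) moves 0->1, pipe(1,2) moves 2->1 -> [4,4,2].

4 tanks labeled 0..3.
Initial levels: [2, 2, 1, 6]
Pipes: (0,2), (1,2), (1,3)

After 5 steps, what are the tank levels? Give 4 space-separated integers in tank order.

Step 1: flows [0->2,1->2,3->1] -> levels [1 2 3 5]
Step 2: flows [2->0,2->1,3->1] -> levels [2 4 1 4]
Step 3: flows [0->2,1->2,1=3] -> levels [1 3 3 4]
Step 4: flows [2->0,1=2,3->1] -> levels [2 4 2 3]
Step 5: flows [0=2,1->2,1->3] -> levels [2 2 3 4]

Answer: 2 2 3 4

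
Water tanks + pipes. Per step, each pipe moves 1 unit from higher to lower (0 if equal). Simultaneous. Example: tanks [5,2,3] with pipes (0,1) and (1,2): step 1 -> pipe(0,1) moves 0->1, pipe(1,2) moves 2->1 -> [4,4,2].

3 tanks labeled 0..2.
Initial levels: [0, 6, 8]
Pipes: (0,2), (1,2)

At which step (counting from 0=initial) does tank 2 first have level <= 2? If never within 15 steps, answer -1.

Step 1: flows [2->0,2->1] -> levels [1 7 6]
Step 2: flows [2->0,1->2] -> levels [2 6 6]
Step 3: flows [2->0,1=2] -> levels [3 6 5]
Step 4: flows [2->0,1->2] -> levels [4 5 5]
Step 5: flows [2->0,1=2] -> levels [5 5 4]
Step 6: flows [0->2,1->2] -> levels [4 4 6]
Step 7: flows [2->0,2->1] -> levels [5 5 4]
  -> period-2 cycle (repeats step 5); tank 2 never drops to <=2
Tank 2 never reaches <=2 within 15 steps

Answer: -1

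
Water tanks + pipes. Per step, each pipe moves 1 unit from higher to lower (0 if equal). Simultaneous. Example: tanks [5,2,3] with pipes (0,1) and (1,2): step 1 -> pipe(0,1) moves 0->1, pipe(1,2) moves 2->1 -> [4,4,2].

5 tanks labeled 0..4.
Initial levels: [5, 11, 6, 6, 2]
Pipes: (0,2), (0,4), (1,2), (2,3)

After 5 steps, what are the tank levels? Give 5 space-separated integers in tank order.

Answer: 5 6 7 6 6

Derivation:
Step 1: flows [2->0,0->4,1->2,2=3] -> levels [5 10 6 6 3]
Step 2: flows [2->0,0->4,1->2,2=3] -> levels [5 9 6 6 4]
Step 3: flows [2->0,0->4,1->2,2=3] -> levels [5 8 6 6 5]
Step 4: flows [2->0,0=4,1->2,2=3] -> levels [6 7 6 6 5]
Step 5: flows [0=2,0->4,1->2,2=3] -> levels [5 6 7 6 6]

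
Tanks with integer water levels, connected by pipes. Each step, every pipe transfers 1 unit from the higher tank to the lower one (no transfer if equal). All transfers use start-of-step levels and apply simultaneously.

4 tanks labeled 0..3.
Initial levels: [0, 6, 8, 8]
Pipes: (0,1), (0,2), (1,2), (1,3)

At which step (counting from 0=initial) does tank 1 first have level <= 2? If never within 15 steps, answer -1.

Answer: -1

Derivation:
Step 1: flows [1->0,2->0,2->1,3->1] -> levels [2 7 6 7]
Step 2: flows [1->0,2->0,1->2,1=3] -> levels [4 5 6 7]
Step 3: flows [1->0,2->0,2->1,3->1] -> levels [6 6 4 6]
Step 4: flows [0=1,0->2,1->2,1=3] -> levels [5 5 6 6]
Step 5: flows [0=1,2->0,2->1,3->1] -> levels [6 7 4 5]
Step 6: flows [1->0,0->2,1->2,1->3] -> levels [6 4 6 6]
Step 7: flows [0->1,0=2,2->1,3->1] -> levels [5 7 5 5]
Step 8: flows [1->0,0=2,1->2,1->3] -> levels [6 4 6 6]
  -> period-2 cycle (repeats step 6); tank 1 never drops to <=2
Tank 1 never reaches <=2 within 15 steps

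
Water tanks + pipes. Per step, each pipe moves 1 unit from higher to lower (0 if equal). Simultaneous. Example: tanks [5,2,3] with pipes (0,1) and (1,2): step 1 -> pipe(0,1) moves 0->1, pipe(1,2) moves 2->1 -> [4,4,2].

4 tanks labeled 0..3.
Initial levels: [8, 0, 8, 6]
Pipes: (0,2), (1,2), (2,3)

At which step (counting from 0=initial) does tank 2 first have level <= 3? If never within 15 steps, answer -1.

Answer: -1

Derivation:
Step 1: flows [0=2,2->1,2->3] -> levels [8 1 6 7]
Step 2: flows [0->2,2->1,3->2] -> levels [7 2 7 6]
Step 3: flows [0=2,2->1,2->3] -> levels [7 3 5 7]
Step 4: flows [0->2,2->1,3->2] -> levels [6 4 6 6]
Step 5: flows [0=2,2->1,2=3] -> levels [6 5 5 6]
Step 6: flows [0->2,1=2,3->2] -> levels [5 5 7 5]
Step 7: flows [2->0,2->1,2->3] -> levels [6 6 4 6]
Step 8: flows [0->2,1->2,3->2] -> levels [5 5 7 5]
  -> period-2 cycle (repeats step 6); tank 2 never drops to <=3
Tank 2 never reaches <=3 within 15 steps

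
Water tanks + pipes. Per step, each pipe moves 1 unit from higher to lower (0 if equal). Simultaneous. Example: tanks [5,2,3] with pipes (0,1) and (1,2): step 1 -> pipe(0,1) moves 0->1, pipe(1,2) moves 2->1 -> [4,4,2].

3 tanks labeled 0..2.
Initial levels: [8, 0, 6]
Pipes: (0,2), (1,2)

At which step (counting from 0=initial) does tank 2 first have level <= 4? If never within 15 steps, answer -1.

Answer: 5

Derivation:
Step 1: flows [0->2,2->1] -> levels [7 1 6]
Step 2: flows [0->2,2->1] -> levels [6 2 6]
Step 3: flows [0=2,2->1] -> levels [6 3 5]
Step 4: flows [0->2,2->1] -> levels [5 4 5]
Step 5: flows [0=2,2->1] -> levels [5 5 4]
Tank 2 first reaches <=4 at step 5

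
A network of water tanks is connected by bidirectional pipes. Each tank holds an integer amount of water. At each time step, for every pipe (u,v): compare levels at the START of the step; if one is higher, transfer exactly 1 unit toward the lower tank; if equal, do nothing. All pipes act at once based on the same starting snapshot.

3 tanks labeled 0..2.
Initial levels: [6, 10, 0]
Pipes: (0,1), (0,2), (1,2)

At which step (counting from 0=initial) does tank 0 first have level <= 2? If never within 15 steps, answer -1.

Answer: -1

Derivation:
Step 1: flows [1->0,0->2,1->2] -> levels [6 8 2]
Step 2: flows [1->0,0->2,1->2] -> levels [6 6 4]
Step 3: flows [0=1,0->2,1->2] -> levels [5 5 6]
Step 4: flows [0=1,2->0,2->1] -> levels [6 6 4]
  -> period-2 cycle (repeats step 2); tank 0 never drops to <=2
Tank 0 never reaches <=2 within 15 steps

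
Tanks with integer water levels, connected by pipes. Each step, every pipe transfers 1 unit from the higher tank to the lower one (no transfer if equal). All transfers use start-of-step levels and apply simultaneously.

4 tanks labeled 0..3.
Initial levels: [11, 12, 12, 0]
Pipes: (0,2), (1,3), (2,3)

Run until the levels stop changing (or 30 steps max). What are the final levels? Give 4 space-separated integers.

Answer: 8 9 10 8

Derivation:
Step 1: flows [2->0,1->3,2->3] -> levels [12 11 10 2]
Step 2: flows [0->2,1->3,2->3] -> levels [11 10 10 4]
Step 3: flows [0->2,1->3,2->3] -> levels [10 9 10 6]
Step 4: flows [0=2,1->3,2->3] -> levels [10 8 9 8]
Step 5: flows [0->2,1=3,2->3] -> levels [9 8 9 9]
Step 6: flows [0=2,3->1,2=3] -> levels [9 9 9 8]
Step 7: flows [0=2,1->3,2->3] -> levels [9 8 8 10]
Step 8: flows [0->2,3->1,3->2] -> levels [8 9 10 8]
Step 9: flows [2->0,1->3,2->3] -> levels [9 8 8 10]
  -> period-2 cycle: step 9 state = step 7 state; never stabilizes
  -> state at step 30: (30-7) mod 2 = 1, same as step 8 -> [8 9 10 8]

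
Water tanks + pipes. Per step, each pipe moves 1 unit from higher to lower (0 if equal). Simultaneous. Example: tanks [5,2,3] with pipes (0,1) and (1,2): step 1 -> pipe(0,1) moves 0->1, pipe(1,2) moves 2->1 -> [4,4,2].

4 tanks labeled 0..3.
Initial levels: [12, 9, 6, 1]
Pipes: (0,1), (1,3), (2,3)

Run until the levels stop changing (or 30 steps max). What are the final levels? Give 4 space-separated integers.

Answer: 8 6 6 8

Derivation:
Step 1: flows [0->1,1->3,2->3] -> levels [11 9 5 3]
Step 2: flows [0->1,1->3,2->3] -> levels [10 9 4 5]
Step 3: flows [0->1,1->3,3->2] -> levels [9 9 5 5]
Step 4: flows [0=1,1->3,2=3] -> levels [9 8 5 6]
Step 5: flows [0->1,1->3,3->2] -> levels [8 8 6 6]
Step 6: flows [0=1,1->3,2=3] -> levels [8 7 6 7]
Step 7: flows [0->1,1=3,3->2] -> levels [7 8 7 6]
Step 8: flows [1->0,1->3,2->3] -> levels [8 6 6 8]
Step 9: flows [0->1,3->1,3->2] -> levels [7 8 7 6]
  -> period-2 cycle: step 9 state = step 7 state; never stabilizes
  -> state at step 30: (30-7) mod 2 = 1, same as step 8 -> [8 6 6 8]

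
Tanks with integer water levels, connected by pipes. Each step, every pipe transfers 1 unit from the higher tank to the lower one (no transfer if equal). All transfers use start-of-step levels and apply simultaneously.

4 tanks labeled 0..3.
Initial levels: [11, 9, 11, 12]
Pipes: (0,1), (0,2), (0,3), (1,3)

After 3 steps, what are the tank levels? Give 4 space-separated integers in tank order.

Answer: 12 11 10 10

Derivation:
Step 1: flows [0->1,0=2,3->0,3->1] -> levels [11 11 11 10]
Step 2: flows [0=1,0=2,0->3,1->3] -> levels [10 10 11 12]
Step 3: flows [0=1,2->0,3->0,3->1] -> levels [12 11 10 10]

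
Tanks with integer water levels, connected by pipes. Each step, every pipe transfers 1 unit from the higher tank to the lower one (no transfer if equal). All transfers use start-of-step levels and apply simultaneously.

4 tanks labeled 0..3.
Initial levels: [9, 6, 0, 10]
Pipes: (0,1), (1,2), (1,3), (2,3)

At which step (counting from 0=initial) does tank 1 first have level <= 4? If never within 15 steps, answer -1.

Answer: -1

Derivation:
Step 1: flows [0->1,1->2,3->1,3->2] -> levels [8 7 2 8]
Step 2: flows [0->1,1->2,3->1,3->2] -> levels [7 8 4 6]
Step 3: flows [1->0,1->2,1->3,3->2] -> levels [8 5 6 6]
Step 4: flows [0->1,2->1,3->1,2=3] -> levels [7 8 5 5]
Step 5: flows [1->0,1->2,1->3,2=3] -> levels [8 5 6 6]
  -> period-2 cycle (repeats step 3); tank 1 never drops to <=4
Tank 1 never reaches <=4 within 15 steps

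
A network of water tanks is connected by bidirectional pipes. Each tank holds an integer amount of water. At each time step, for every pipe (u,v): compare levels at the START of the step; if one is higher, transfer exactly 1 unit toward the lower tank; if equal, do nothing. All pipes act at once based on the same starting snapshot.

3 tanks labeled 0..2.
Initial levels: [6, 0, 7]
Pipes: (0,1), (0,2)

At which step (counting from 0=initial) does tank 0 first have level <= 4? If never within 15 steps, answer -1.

Step 1: flows [0->1,2->0] -> levels [6 1 6]
Step 2: flows [0->1,0=2] -> levels [5 2 6]
Step 3: flows [0->1,2->0] -> levels [5 3 5]
Step 4: flows [0->1,0=2] -> levels [4 4 5]
Tank 0 first reaches <=4 at step 4

Answer: 4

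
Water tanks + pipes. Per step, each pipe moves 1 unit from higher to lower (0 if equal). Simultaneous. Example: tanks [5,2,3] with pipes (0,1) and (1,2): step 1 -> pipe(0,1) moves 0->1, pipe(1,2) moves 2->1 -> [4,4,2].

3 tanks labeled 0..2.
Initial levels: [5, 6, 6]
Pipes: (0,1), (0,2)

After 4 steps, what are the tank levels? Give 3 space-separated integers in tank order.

Answer: 5 6 6

Derivation:
Step 1: flows [1->0,2->0] -> levels [7 5 5]
Step 2: flows [0->1,0->2] -> levels [5 6 6]
  -> period-2 cycle: step 2 state = step 0 state
  -> state at step 4: (4-0) mod 2 = 0, same as step 0 -> [5 6 6]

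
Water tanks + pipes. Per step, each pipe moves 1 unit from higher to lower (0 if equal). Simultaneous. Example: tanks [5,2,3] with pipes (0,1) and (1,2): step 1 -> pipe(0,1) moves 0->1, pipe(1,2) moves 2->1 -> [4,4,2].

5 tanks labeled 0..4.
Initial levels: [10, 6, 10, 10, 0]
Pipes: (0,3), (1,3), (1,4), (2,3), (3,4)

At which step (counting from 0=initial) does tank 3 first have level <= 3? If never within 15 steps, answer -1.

Answer: -1

Derivation:
Step 1: flows [0=3,3->1,1->4,2=3,3->4] -> levels [10 6 10 8 2]
Step 2: flows [0->3,3->1,1->4,2->3,3->4] -> levels [9 6 9 8 4]
Step 3: flows [0->3,3->1,1->4,2->3,3->4] -> levels [8 6 8 8 6]
Step 4: flows [0=3,3->1,1=4,2=3,3->4] -> levels [8 7 8 6 7]
Step 5: flows [0->3,1->3,1=4,2->3,4->3] -> levels [7 6 7 10 6]
Step 6: flows [3->0,3->1,1=4,3->2,3->4] -> levels [8 7 8 6 7]
  -> period-2 cycle (repeats step 4); tank 3 never drops to <=3
Tank 3 never reaches <=3 within 15 steps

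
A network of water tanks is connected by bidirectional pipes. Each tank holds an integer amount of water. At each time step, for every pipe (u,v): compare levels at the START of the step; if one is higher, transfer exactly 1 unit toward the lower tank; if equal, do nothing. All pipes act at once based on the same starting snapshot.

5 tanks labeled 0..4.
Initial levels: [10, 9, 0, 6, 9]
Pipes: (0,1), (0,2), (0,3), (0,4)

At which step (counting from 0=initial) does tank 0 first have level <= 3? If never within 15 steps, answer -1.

Step 1: flows [0->1,0->2,0->3,0->4] -> levels [6 10 1 7 10]
Step 2: flows [1->0,0->2,3->0,4->0] -> levels [8 9 2 6 9]
Step 3: flows [1->0,0->2,0->3,4->0] -> levels [8 8 3 7 8]
Step 4: flows [0=1,0->2,0->3,0=4] -> levels [6 8 4 8 8]
Step 5: flows [1->0,0->2,3->0,4->0] -> levels [8 7 5 7 7]
Step 6: flows [0->1,0->2,0->3,0->4] -> levels [4 8 6 8 8]
Step 7: flows [1->0,2->0,3->0,4->0] -> levels [8 7 5 7 7]
  -> period-2 cycle (repeats step 5); tank 0 never drops to <=3
Tank 0 never reaches <=3 within 15 steps

Answer: -1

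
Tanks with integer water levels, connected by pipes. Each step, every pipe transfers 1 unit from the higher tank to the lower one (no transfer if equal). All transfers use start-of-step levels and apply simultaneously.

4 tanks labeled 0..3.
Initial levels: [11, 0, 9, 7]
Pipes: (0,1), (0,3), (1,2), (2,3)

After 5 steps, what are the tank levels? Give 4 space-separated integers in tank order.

Step 1: flows [0->1,0->3,2->1,2->3] -> levels [9 2 7 9]
Step 2: flows [0->1,0=3,2->1,3->2] -> levels [8 4 7 8]
Step 3: flows [0->1,0=3,2->1,3->2] -> levels [7 6 7 7]
Step 4: flows [0->1,0=3,2->1,2=3] -> levels [6 8 6 7]
Step 5: flows [1->0,3->0,1->2,3->2] -> levels [8 6 8 5]

Answer: 8 6 8 5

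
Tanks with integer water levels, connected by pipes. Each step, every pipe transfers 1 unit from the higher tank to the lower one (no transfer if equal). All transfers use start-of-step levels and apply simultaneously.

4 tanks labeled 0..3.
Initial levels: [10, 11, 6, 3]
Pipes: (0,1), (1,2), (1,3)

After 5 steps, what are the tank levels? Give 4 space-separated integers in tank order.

Step 1: flows [1->0,1->2,1->3] -> levels [11 8 7 4]
Step 2: flows [0->1,1->2,1->3] -> levels [10 7 8 5]
Step 3: flows [0->1,2->1,1->3] -> levels [9 8 7 6]
Step 4: flows [0->1,1->2,1->3] -> levels [8 7 8 7]
Step 5: flows [0->1,2->1,1=3] -> levels [7 9 7 7]

Answer: 7 9 7 7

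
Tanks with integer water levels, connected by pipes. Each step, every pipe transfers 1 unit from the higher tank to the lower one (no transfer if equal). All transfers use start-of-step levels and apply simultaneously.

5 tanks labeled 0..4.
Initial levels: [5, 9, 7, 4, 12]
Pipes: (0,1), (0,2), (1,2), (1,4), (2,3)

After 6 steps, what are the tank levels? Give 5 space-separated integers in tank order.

Step 1: flows [1->0,2->0,1->2,4->1,2->3] -> levels [7 8 6 5 11]
Step 2: flows [1->0,0->2,1->2,4->1,2->3] -> levels [7 7 7 6 10]
Step 3: flows [0=1,0=2,1=2,4->1,2->3] -> levels [7 8 6 7 9]
Step 4: flows [1->0,0->2,1->2,4->1,3->2] -> levels [7 7 9 6 8]
Step 5: flows [0=1,2->0,2->1,4->1,2->3] -> levels [8 9 6 7 7]
Step 6: flows [1->0,0->2,1->2,1->4,3->2] -> levels [8 6 9 6 8]

Answer: 8 6 9 6 8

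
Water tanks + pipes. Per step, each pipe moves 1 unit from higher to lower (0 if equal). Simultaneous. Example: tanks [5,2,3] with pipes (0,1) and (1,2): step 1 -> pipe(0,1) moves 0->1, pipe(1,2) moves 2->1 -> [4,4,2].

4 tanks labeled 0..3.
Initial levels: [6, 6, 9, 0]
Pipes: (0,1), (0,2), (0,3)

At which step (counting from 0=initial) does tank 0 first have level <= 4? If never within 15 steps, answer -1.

Step 1: flows [0=1,2->0,0->3] -> levels [6 6 8 1]
Step 2: flows [0=1,2->0,0->3] -> levels [6 6 7 2]
Step 3: flows [0=1,2->0,0->3] -> levels [6 6 6 3]
Step 4: flows [0=1,0=2,0->3] -> levels [5 6 6 4]
Step 5: flows [1->0,2->0,0->3] -> levels [6 5 5 5]
Step 6: flows [0->1,0->2,0->3] -> levels [3 6 6 6]
Tank 0 first reaches <=4 at step 6

Answer: 6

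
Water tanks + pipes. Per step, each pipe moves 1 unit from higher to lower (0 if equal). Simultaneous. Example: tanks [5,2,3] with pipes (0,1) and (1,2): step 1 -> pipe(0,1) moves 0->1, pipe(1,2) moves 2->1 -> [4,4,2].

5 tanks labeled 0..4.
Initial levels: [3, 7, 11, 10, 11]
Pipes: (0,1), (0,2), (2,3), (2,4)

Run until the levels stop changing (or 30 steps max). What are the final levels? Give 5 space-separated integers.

Answer: 6 8 10 9 9

Derivation:
Step 1: flows [1->0,2->0,2->3,2=4] -> levels [5 6 9 11 11]
Step 2: flows [1->0,2->0,3->2,4->2] -> levels [7 5 10 10 10]
Step 3: flows [0->1,2->0,2=3,2=4] -> levels [7 6 9 10 10]
Step 4: flows [0->1,2->0,3->2,4->2] -> levels [7 7 10 9 9]
Step 5: flows [0=1,2->0,2->3,2->4] -> levels [8 7 7 10 10]
Step 6: flows [0->1,0->2,3->2,4->2] -> levels [6 8 10 9 9]
Step 7: flows [1->0,2->0,2->3,2->4] -> levels [8 7 7 10 10]
  -> period-2 cycle: step 7 state = step 5 state; never stabilizes
  -> state at step 30: (30-5) mod 2 = 1, same as step 6 -> [6 8 10 9 9]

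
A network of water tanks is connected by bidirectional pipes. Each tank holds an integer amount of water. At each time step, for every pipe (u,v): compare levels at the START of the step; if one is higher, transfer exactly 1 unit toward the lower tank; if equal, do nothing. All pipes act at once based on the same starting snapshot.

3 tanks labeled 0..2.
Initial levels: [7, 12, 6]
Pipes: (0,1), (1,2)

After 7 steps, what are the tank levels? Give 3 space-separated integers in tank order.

Step 1: flows [1->0,1->2] -> levels [8 10 7]
Step 2: flows [1->0,1->2] -> levels [9 8 8]
Step 3: flows [0->1,1=2] -> levels [8 9 8]
Step 4: flows [1->0,1->2] -> levels [9 7 9]
Step 5: flows [0->1,2->1] -> levels [8 9 8]
  -> period-2 cycle: step 5 state = step 3 state
  -> state at step 7: (7-3) mod 2 = 0, same as step 3 -> [8 9 8]

Answer: 8 9 8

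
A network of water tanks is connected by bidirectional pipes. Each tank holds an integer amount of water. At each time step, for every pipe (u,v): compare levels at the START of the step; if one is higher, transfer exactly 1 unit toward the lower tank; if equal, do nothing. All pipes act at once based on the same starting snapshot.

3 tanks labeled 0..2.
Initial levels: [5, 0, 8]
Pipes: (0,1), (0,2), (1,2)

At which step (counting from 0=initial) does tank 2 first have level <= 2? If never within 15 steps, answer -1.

Step 1: flows [0->1,2->0,2->1] -> levels [5 2 6]
Step 2: flows [0->1,2->0,2->1] -> levels [5 4 4]
Step 3: flows [0->1,0->2,1=2] -> levels [3 5 5]
Step 4: flows [1->0,2->0,1=2] -> levels [5 4 4]
  -> period-2 cycle (repeats step 2); tank 2 never drops to <=2
Tank 2 never reaches <=2 within 15 steps

Answer: -1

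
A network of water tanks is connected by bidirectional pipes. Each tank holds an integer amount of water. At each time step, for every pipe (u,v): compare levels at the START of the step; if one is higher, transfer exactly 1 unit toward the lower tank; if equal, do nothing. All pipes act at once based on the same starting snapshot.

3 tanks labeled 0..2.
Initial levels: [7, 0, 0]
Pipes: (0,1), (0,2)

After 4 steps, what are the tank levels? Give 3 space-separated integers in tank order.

Step 1: flows [0->1,0->2] -> levels [5 1 1]
Step 2: flows [0->1,0->2] -> levels [3 2 2]
Step 3: flows [0->1,0->2] -> levels [1 3 3]
Step 4: flows [1->0,2->0] -> levels [3 2 2]

Answer: 3 2 2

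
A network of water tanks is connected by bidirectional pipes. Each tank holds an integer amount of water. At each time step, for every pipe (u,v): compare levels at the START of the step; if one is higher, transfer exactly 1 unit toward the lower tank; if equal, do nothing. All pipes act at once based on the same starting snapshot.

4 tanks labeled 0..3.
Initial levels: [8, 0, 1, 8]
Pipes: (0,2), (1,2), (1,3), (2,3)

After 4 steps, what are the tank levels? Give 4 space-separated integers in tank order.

Answer: 4 3 5 5

Derivation:
Step 1: flows [0->2,2->1,3->1,3->2] -> levels [7 2 2 6]
Step 2: flows [0->2,1=2,3->1,3->2] -> levels [6 3 4 4]
Step 3: flows [0->2,2->1,3->1,2=3] -> levels [5 5 4 3]
Step 4: flows [0->2,1->2,1->3,2->3] -> levels [4 3 5 5]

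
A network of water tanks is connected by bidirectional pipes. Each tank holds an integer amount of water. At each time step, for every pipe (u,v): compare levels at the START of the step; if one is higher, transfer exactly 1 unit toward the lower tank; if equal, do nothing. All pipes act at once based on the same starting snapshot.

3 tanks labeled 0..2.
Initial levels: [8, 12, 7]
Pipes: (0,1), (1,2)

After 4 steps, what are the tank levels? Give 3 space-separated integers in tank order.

Step 1: flows [1->0,1->2] -> levels [9 10 8]
Step 2: flows [1->0,1->2] -> levels [10 8 9]
Step 3: flows [0->1,2->1] -> levels [9 10 8]
  -> period-2 cycle: step 3 state = step 1 state
  -> state at step 4: (4-1) mod 2 = 1, same as step 2 -> [10 8 9]

Answer: 10 8 9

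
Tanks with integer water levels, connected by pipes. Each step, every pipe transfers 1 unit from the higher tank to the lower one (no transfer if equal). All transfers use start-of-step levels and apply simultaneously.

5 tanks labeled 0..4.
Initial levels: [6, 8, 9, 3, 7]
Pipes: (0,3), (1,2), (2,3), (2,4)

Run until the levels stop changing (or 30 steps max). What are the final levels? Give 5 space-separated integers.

Answer: 6 7 6 7 7

Derivation:
Step 1: flows [0->3,2->1,2->3,2->4] -> levels [5 9 6 5 8]
Step 2: flows [0=3,1->2,2->3,4->2] -> levels [5 8 7 6 7]
Step 3: flows [3->0,1->2,2->3,2=4] -> levels [6 7 7 6 7]
Step 4: flows [0=3,1=2,2->3,2=4] -> levels [6 7 6 7 7]
Step 5: flows [3->0,1->2,3->2,4->2] -> levels [7 6 9 5 6]
Step 6: flows [0->3,2->1,2->3,2->4] -> levels [6 7 6 7 7]
  -> period-2 cycle: step 6 state = step 4 state; never stabilizes
  -> state at step 30: (30-4) mod 2 = 0, same as step 4 -> [6 7 6 7 7]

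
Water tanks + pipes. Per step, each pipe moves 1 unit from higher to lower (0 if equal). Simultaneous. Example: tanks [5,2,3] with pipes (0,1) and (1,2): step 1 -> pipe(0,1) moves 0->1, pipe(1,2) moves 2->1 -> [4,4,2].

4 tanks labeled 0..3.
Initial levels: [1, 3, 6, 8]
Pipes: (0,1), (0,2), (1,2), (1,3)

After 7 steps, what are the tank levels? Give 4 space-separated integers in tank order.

Answer: 4 6 4 4

Derivation:
Step 1: flows [1->0,2->0,2->1,3->1] -> levels [3 4 4 7]
Step 2: flows [1->0,2->0,1=2,3->1] -> levels [5 4 3 6]
Step 3: flows [0->1,0->2,1->2,3->1] -> levels [3 5 5 5]
Step 4: flows [1->0,2->0,1=2,1=3] -> levels [5 4 4 5]
Step 5: flows [0->1,0->2,1=2,3->1] -> levels [3 6 5 4]
Step 6: flows [1->0,2->0,1->2,1->3] -> levels [5 3 5 5]
Step 7: flows [0->1,0=2,2->1,3->1] -> levels [4 6 4 4]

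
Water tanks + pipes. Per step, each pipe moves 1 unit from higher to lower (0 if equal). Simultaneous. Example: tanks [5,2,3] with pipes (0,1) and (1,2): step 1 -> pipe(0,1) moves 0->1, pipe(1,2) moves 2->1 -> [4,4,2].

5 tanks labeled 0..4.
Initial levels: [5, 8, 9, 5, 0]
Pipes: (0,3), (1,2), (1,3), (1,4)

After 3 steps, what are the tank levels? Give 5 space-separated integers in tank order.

Step 1: flows [0=3,2->1,1->3,1->4] -> levels [5 7 8 6 1]
Step 2: flows [3->0,2->1,1->3,1->4] -> levels [6 6 7 6 2]
Step 3: flows [0=3,2->1,1=3,1->4] -> levels [6 6 6 6 3]

Answer: 6 6 6 6 3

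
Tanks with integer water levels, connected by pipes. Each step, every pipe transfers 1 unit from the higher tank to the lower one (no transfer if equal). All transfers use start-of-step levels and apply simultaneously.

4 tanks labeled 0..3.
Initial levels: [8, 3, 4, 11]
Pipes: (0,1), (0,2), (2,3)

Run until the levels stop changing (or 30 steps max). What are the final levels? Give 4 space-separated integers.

Answer: 5 7 8 6

Derivation:
Step 1: flows [0->1,0->2,3->2] -> levels [6 4 6 10]
Step 2: flows [0->1,0=2,3->2] -> levels [5 5 7 9]
Step 3: flows [0=1,2->0,3->2] -> levels [6 5 7 8]
Step 4: flows [0->1,2->0,3->2] -> levels [6 6 7 7]
Step 5: flows [0=1,2->0,2=3] -> levels [7 6 6 7]
Step 6: flows [0->1,0->2,3->2] -> levels [5 7 8 6]
Step 7: flows [1->0,2->0,2->3] -> levels [7 6 6 7]
  -> period-2 cycle: step 7 state = step 5 state; never stabilizes
  -> state at step 30: (30-5) mod 2 = 1, same as step 6 -> [5 7 8 6]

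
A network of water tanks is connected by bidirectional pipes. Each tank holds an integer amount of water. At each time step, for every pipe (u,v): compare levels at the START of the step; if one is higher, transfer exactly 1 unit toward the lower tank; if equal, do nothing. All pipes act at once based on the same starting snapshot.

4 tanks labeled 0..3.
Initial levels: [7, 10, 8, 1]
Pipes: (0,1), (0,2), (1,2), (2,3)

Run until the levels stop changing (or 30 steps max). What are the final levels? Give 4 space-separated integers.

Step 1: flows [1->0,2->0,1->2,2->3] -> levels [9 8 7 2]
Step 2: flows [0->1,0->2,1->2,2->3] -> levels [7 8 8 3]
Step 3: flows [1->0,2->0,1=2,2->3] -> levels [9 7 6 4]
Step 4: flows [0->1,0->2,1->2,2->3] -> levels [7 7 7 5]
Step 5: flows [0=1,0=2,1=2,2->3] -> levels [7 7 6 6]
Step 6: flows [0=1,0->2,1->2,2=3] -> levels [6 6 8 6]
Step 7: flows [0=1,2->0,2->1,2->3] -> levels [7 7 5 7]
Step 8: flows [0=1,0->2,1->2,3->2] -> levels [6 6 8 6]
  -> period-2 cycle: step 8 state = step 6 state; never stabilizes
  -> state at step 30: (30-6) mod 2 = 0, same as step 6 -> [6 6 8 6]

Answer: 6 6 8 6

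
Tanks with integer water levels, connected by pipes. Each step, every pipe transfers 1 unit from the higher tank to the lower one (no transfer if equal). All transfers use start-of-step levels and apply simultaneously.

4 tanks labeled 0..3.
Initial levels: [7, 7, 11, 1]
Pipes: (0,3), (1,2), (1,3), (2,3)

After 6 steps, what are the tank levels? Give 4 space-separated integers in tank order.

Step 1: flows [0->3,2->1,1->3,2->3] -> levels [6 7 9 4]
Step 2: flows [0->3,2->1,1->3,2->3] -> levels [5 7 7 7]
Step 3: flows [3->0,1=2,1=3,2=3] -> levels [6 7 7 6]
Step 4: flows [0=3,1=2,1->3,2->3] -> levels [6 6 6 8]
Step 5: flows [3->0,1=2,3->1,3->2] -> levels [7 7 7 5]
Step 6: flows [0->3,1=2,1->3,2->3] -> levels [6 6 6 8]

Answer: 6 6 6 8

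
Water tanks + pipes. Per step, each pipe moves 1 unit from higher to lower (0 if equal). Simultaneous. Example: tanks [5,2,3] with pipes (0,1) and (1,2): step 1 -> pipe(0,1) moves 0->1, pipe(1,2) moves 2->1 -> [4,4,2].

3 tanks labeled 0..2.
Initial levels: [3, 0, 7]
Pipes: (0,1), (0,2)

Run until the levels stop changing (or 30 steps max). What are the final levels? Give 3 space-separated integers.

Step 1: flows [0->1,2->0] -> levels [3 1 6]
Step 2: flows [0->1,2->0] -> levels [3 2 5]
Step 3: flows [0->1,2->0] -> levels [3 3 4]
Step 4: flows [0=1,2->0] -> levels [4 3 3]
Step 5: flows [0->1,0->2] -> levels [2 4 4]
Step 6: flows [1->0,2->0] -> levels [4 3 3]
  -> period-2 cycle: step 6 state = step 4 state; never stabilizes
  -> state at step 30: (30-4) mod 2 = 0, same as step 4 -> [4 3 3]

Answer: 4 3 3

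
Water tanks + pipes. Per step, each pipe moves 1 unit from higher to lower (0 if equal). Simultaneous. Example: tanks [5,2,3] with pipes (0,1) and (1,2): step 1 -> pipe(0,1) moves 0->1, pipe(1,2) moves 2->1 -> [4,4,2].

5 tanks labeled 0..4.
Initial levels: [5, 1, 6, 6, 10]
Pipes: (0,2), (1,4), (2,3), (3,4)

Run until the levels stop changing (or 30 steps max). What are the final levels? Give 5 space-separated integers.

Step 1: flows [2->0,4->1,2=3,4->3] -> levels [6 2 5 7 8]
Step 2: flows [0->2,4->1,3->2,4->3] -> levels [5 3 7 7 6]
Step 3: flows [2->0,4->1,2=3,3->4] -> levels [6 4 6 6 6]
Step 4: flows [0=2,4->1,2=3,3=4] -> levels [6 5 6 6 5]
Step 5: flows [0=2,1=4,2=3,3->4] -> levels [6 5 6 5 6]
Step 6: flows [0=2,4->1,2->3,4->3] -> levels [6 6 5 7 4]
Step 7: flows [0->2,1->4,3->2,3->4] -> levels [5 5 7 5 6]
Step 8: flows [2->0,4->1,2->3,4->3] -> levels [6 6 5 7 4]
  -> period-2 cycle: step 8 state = step 6 state; never stabilizes
  -> state at step 30: (30-6) mod 2 = 0, same as step 6 -> [6 6 5 7 4]

Answer: 6 6 5 7 4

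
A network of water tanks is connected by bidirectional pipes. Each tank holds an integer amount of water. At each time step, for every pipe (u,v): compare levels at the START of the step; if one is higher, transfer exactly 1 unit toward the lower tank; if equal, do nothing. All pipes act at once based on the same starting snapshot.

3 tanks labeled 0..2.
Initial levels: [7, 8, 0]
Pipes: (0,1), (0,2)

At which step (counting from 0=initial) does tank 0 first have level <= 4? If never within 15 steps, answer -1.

Answer: -1

Derivation:
Step 1: flows [1->0,0->2] -> levels [7 7 1]
Step 2: flows [0=1,0->2] -> levels [6 7 2]
Step 3: flows [1->0,0->2] -> levels [6 6 3]
Step 4: flows [0=1,0->2] -> levels [5 6 4]
Step 5: flows [1->0,0->2] -> levels [5 5 5]
Step 6: flows [0=1,0=2] -> levels [5 5 5]
  -> stable; tank 0 stays at 5 > 4
Tank 0 never reaches <=4 within 15 steps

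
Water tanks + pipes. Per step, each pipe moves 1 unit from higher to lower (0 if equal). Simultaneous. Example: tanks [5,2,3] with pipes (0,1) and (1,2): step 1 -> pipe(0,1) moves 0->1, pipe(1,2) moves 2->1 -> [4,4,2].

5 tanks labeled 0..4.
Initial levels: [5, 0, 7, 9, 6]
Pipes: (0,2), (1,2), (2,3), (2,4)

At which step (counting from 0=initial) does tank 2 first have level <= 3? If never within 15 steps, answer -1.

Step 1: flows [2->0,2->1,3->2,2->4] -> levels [6 1 5 8 7]
Step 2: flows [0->2,2->1,3->2,4->2] -> levels [5 2 7 7 6]
Step 3: flows [2->0,2->1,2=3,2->4] -> levels [6 3 4 7 7]
Step 4: flows [0->2,2->1,3->2,4->2] -> levels [5 4 6 6 6]
Step 5: flows [2->0,2->1,2=3,2=4] -> levels [6 5 4 6 6]
Step 6: flows [0->2,1->2,3->2,4->2] -> levels [5 4 8 5 5]
Step 7: flows [2->0,2->1,2->3,2->4] -> levels [6 5 4 6 6]
  -> period-2 cycle (repeats step 5); tank 2 never drops to <=3
Tank 2 never reaches <=3 within 15 steps

Answer: -1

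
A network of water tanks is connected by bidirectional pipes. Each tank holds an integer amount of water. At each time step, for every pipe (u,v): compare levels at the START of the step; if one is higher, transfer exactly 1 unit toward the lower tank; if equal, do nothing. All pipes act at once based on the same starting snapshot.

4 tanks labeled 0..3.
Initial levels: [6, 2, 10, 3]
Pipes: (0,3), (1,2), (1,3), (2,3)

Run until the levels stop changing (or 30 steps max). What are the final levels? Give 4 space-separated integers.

Step 1: flows [0->3,2->1,3->1,2->3] -> levels [5 4 8 4]
Step 2: flows [0->3,2->1,1=3,2->3] -> levels [4 5 6 6]
Step 3: flows [3->0,2->1,3->1,2=3] -> levels [5 7 5 4]
Step 4: flows [0->3,1->2,1->3,2->3] -> levels [4 5 5 7]
Step 5: flows [3->0,1=2,3->1,3->2] -> levels [5 6 6 4]
Step 6: flows [0->3,1=2,1->3,2->3] -> levels [4 5 5 7]
  -> period-2 cycle: step 6 state = step 4 state; never stabilizes
  -> state at step 30: (30-4) mod 2 = 0, same as step 4 -> [4 5 5 7]

Answer: 4 5 5 7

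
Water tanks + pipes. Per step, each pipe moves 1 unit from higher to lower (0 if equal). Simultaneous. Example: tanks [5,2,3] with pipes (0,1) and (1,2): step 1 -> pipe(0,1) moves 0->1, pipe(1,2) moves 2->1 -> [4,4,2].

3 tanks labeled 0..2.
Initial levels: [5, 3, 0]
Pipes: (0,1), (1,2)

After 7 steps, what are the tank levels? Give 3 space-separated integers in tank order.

Step 1: flows [0->1,1->2] -> levels [4 3 1]
Step 2: flows [0->1,1->2] -> levels [3 3 2]
Step 3: flows [0=1,1->2] -> levels [3 2 3]
Step 4: flows [0->1,2->1] -> levels [2 4 2]
Step 5: flows [1->0,1->2] -> levels [3 2 3]
  -> period-2 cycle: step 5 state = step 3 state
  -> state at step 7: (7-3) mod 2 = 0, same as step 3 -> [3 2 3]

Answer: 3 2 3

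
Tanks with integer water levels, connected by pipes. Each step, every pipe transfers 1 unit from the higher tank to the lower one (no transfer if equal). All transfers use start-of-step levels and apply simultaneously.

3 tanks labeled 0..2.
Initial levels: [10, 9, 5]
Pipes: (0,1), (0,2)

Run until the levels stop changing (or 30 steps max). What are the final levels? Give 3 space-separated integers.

Step 1: flows [0->1,0->2] -> levels [8 10 6]
Step 2: flows [1->0,0->2] -> levels [8 9 7]
Step 3: flows [1->0,0->2] -> levels [8 8 8]
Step 4: flows [0=1,0=2] -> levels [8 8 8]
  -> stable (no change)

Answer: 8 8 8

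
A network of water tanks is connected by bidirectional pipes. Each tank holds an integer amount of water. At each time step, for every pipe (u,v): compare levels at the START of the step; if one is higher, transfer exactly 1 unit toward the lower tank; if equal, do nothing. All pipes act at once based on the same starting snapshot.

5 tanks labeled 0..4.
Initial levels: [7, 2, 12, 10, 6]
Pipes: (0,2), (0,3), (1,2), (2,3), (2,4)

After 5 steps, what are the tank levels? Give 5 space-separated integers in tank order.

Step 1: flows [2->0,3->0,2->1,2->3,2->4] -> levels [9 3 8 10 7]
Step 2: flows [0->2,3->0,2->1,3->2,2->4] -> levels [9 4 8 8 8]
Step 3: flows [0->2,0->3,2->1,2=3,2=4] -> levels [7 5 8 9 8]
Step 4: flows [2->0,3->0,2->1,3->2,2=4] -> levels [9 6 7 7 8]
Step 5: flows [0->2,0->3,2->1,2=3,4->2] -> levels [7 7 8 8 7]

Answer: 7 7 8 8 7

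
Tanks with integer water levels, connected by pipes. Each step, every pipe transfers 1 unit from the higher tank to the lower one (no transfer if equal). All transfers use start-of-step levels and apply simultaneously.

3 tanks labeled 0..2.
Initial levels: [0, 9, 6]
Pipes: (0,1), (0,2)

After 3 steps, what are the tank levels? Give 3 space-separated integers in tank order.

Step 1: flows [1->0,2->0] -> levels [2 8 5]
Step 2: flows [1->0,2->0] -> levels [4 7 4]
Step 3: flows [1->0,0=2] -> levels [5 6 4]

Answer: 5 6 4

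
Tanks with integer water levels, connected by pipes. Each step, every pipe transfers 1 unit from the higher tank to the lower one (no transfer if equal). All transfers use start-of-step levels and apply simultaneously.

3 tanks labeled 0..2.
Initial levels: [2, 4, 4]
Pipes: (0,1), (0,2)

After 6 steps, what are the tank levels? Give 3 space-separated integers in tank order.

Step 1: flows [1->0,2->0] -> levels [4 3 3]
Step 2: flows [0->1,0->2] -> levels [2 4 4]
  -> period-2 cycle: step 2 state = step 0 state
  -> state at step 6: (6-0) mod 2 = 0, same as step 0 -> [2 4 4]

Answer: 2 4 4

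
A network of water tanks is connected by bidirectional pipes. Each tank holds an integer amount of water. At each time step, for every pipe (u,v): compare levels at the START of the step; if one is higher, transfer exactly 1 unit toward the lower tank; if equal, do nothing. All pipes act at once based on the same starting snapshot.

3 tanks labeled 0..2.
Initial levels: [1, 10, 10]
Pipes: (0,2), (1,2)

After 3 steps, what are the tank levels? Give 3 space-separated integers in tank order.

Step 1: flows [2->0,1=2] -> levels [2 10 9]
Step 2: flows [2->0,1->2] -> levels [3 9 9]
Step 3: flows [2->0,1=2] -> levels [4 9 8]

Answer: 4 9 8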